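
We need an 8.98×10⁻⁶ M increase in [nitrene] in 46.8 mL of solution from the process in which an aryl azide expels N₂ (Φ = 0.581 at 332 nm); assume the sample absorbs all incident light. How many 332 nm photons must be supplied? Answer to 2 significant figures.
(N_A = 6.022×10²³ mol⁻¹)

Product: (8.98×10⁻⁶ M)(0.0468 L) = 4.203×10⁻⁷ mol.
Photons that must be absorbed: 4.203×10⁻⁷ / 0.581 = 7.234×10⁻⁷ mol.
Photon count: 7.234×10⁻⁷ × 6.022×10²³ = 4.4×10¹⁷.

4.4×10¹⁷ photons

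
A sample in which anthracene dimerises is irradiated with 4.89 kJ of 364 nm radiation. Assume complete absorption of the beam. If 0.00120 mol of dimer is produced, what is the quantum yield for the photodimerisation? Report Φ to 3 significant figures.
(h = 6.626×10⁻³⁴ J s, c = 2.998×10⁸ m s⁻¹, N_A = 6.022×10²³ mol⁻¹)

Φ = 0.0806

Photon energy at 364 nm: hc/λ = (6.626×10⁻³⁴)(2.998×10⁸)/(364×10⁻⁹) = 5.457×10⁻¹⁹ J.
Incident energy: 4.89 kJ = 4890 J.
Photons incident: 4890 / 5.457×10⁻¹⁹ = 8.961×10²¹, i.e. 8.961×10²¹/6.022×10²³ = 0.01488 mol.
Φ = 0.00120 mol / 0.01488 mol photons = 0.0806.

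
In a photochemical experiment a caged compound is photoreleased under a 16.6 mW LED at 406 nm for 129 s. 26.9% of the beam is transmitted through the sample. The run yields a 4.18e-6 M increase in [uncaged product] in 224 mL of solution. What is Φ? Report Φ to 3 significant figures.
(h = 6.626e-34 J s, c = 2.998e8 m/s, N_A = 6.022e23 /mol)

Φ = 0.176

Product: (4.18e-6 M)(0.224 L) = 9.363e-7 mol.
Photon energy at 406 nm: hc/λ = (6.626e-34)(2.998e8)/(406e-9) = 4.893e-19 J.
Energy delivered: (16.6 mW)(129 s) = 2.141 J.
Photons incident: 2.141 / 4.893e-19 = 4.376e18, i.e. 4.376e18/6.022e23 = 7.267e-6 mol.
Fraction absorbed: 1 − 26.9/100 = 0.7310.
Photons absorbed: 0.7310 × 7.267e-6 = 5.312e-6 mol.
Φ = 9.363e-7 mol / 5.312e-6 mol photons = 0.176.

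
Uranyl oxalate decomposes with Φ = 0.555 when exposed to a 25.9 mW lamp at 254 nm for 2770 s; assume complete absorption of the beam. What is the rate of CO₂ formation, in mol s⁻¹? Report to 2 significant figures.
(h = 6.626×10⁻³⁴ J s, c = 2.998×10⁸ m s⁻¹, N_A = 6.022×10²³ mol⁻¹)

3.1×10⁻⁸ mol s⁻¹

Photon energy at 254 nm: hc/λ = (6.626×10⁻³⁴)(2.998×10⁸)/(254×10⁻⁹) = 7.821×10⁻¹⁹ J.
Energy delivered: (25.9 mW)(2770 s) = 71.74 J.
Photons incident: 71.74 / 7.821×10⁻¹⁹ = 9.173×10¹⁹, i.e. 9.173×10¹⁹/6.022×10²³ = 1.523×10⁻⁴ mol.
Product formed: 0.555 × 1.523×10⁻⁴ = 8.453×10⁻⁵ mol.
Rate: 8.453×10⁻⁵ / 2770 s = 3.1×10⁻⁸ mol s⁻¹.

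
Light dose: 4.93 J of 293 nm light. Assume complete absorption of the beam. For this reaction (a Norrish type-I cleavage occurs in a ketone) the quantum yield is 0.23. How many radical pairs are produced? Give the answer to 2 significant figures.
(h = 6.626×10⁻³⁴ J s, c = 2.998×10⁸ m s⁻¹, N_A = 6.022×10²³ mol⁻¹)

1.7×10¹⁸ radical pairs

Photon energy at 293 nm: hc/λ = (6.626×10⁻³⁴)(2.998×10⁸)/(293×10⁻⁹) = 6.780×10⁻¹⁹ J.
Photons incident: 4.93 / 6.780×10⁻¹⁹ = 7.271×10¹⁸, i.e. 7.271×10¹⁸/6.022×10²³ = 1.207×10⁻⁵ mol.
Product: Φ × n_abs = 0.23 × 1.207×10⁻⁵ = 2.776×10⁻⁶ mol.
As a count: 2.776×10⁻⁶ × 6.022×10²³ = 1.7×10¹⁸.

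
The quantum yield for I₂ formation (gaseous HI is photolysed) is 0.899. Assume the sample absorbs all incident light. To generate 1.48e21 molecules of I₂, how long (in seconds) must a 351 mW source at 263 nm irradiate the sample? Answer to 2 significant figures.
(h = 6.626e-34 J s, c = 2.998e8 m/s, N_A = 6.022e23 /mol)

t ≈ 3500 s

Product: 1.48e21 / 6.022e23 = 0.002458 mol.
Photons that must be absorbed: 0.002458 / 0.899 = 0.002734 mol.
Photon energy: hc/λ = 7.553e-19 J; per mole, 4.548e5 J mol⁻¹.
Energy required: 0.002734 × 4.548e5 = 1243 J.
Time: 1243 J / 0.351 W = 3500 s.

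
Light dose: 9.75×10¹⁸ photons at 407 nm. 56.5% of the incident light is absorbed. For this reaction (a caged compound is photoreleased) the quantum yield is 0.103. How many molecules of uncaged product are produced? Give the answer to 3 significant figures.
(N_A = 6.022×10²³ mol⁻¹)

5.67×10¹⁷ molecules

Moles of photons: 9.75×10¹⁸ / 6.022×10²³ = 1.619×10⁻⁵ mol.
Photons absorbed: 0.565 × 1.619×10⁻⁵ = 9.147×10⁻⁶ mol.
Product: Φ × n_abs = 0.103 × 9.147×10⁻⁶ = 9.421×10⁻⁷ mol.
As a count: 9.421×10⁻⁷ × 6.022×10²³ = 5.67×10¹⁷.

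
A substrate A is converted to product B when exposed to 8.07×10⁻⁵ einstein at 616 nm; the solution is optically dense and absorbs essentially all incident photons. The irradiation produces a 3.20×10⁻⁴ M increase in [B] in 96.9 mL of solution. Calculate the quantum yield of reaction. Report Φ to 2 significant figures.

Product: (3.20×10⁻⁴ M)(0.0969 L) = 3.101×10⁻⁵ mol.
Φ = 3.101×10⁻⁵ mol / 8.07×10⁻⁵ mol photons = 0.38.

Φ = 0.38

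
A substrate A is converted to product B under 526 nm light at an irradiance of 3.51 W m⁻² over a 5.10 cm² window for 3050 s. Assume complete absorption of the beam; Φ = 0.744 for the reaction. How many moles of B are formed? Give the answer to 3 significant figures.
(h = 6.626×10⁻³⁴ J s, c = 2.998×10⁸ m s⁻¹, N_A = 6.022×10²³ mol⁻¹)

Photon energy at 526 nm: hc/λ = (6.626×10⁻³⁴)(2.998×10⁸)/(526×10⁻⁹) = 3.777×10⁻¹⁹ J.
Energy delivered: (3.51 W m⁻²)(5.10×10⁻⁴ m²)(3050 s) = 5.460 J.
Photons incident: 5.460 / 3.777×10⁻¹⁹ = 1.446×10¹⁹, i.e. 1.446×10¹⁹/6.022×10²³ = 2.401×10⁻⁵ mol.
Product: Φ × n_abs = 0.744 × 2.401×10⁻⁵ = 1.786×10⁻⁵ mol.

1.79×10⁻⁵ mol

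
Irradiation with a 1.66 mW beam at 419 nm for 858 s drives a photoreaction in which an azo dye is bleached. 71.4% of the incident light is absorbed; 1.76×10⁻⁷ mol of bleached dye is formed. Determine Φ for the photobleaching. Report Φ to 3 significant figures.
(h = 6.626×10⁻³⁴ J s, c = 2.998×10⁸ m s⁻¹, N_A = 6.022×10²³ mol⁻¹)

Φ = 0.0494

Photon energy at 419 nm: hc/λ = (6.626×10⁻³⁴)(2.998×10⁸)/(419×10⁻⁹) = 4.741×10⁻¹⁹ J.
Energy delivered: (1.66 mW)(858 s) = 1.424 J.
Photons incident: 1.424 / 4.741×10⁻¹⁹ = 3.004×10¹⁸, i.e. 3.004×10¹⁸/6.022×10²³ = 4.988×10⁻⁶ mol.
Photons absorbed: 0.714 × 4.988×10⁻⁶ = 3.561×10⁻⁶ mol.
Φ = 1.76×10⁻⁷ mol / 3.561×10⁻⁶ mol photons = 0.0494.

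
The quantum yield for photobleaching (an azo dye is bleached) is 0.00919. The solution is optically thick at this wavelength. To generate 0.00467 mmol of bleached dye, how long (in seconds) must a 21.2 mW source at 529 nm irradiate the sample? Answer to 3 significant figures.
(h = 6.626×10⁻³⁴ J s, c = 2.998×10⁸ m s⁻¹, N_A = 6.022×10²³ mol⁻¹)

Product: 0.00467 mmol = 4.67×10⁻⁶ mol.
Photons that must be absorbed: 4.67×10⁻⁶ / 0.00919 = 5.082×10⁻⁴ mol.
Photon energy: hc/λ = 3.755×10⁻¹⁹ J; per mole, 2.261×10⁵ J mol⁻¹.
Energy required: 5.082×10⁻⁴ × 2.261×10⁵ = 114.9 J.
Time: 114.9 J / 0.0212 W = 5420 s.

t ≈ 5420 s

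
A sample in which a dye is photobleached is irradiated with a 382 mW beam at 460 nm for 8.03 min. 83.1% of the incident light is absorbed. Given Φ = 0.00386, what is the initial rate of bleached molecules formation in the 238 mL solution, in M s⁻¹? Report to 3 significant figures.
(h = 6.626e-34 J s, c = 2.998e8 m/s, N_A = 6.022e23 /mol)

Photon energy at 460 nm: hc/λ = (6.626e-34)(2.998e8)/(460e-9) = 4.318e-19 J.
Energy delivered: (382 mW)(481.8 s) = 184.0 J.
Photons incident: 184.0 / 4.318e-19 = 4.261e20, i.e. 4.261e20/6.022e23 = 7.076e-4 mol.
Photons absorbed: 0.831 × 7.076e-4 = 5.880e-4 mol.
Product formed: 0.00386 × 5.880e-4 = 2.270e-6 mol.
Rate: 2.270e-6 mol / (481.8 s × 0.238 L) = 1.98e-8 M s⁻¹.

1.98e-8 M s⁻¹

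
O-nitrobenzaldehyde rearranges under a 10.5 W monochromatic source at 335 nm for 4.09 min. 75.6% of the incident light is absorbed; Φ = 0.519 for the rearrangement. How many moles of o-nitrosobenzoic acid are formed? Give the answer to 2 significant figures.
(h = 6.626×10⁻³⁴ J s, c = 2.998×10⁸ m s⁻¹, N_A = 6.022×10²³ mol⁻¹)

Photon energy at 335 nm: hc/λ = (6.626×10⁻³⁴)(2.998×10⁸)/(335×10⁻⁹) = 5.930×10⁻¹⁹ J.
Energy delivered: (10.5 W)(245.4 s) = 2577 J.
Photons incident: 2577 / 5.930×10⁻¹⁹ = 4.346×10²¹, i.e. 4.346×10²¹/6.022×10²³ = 0.007217 mol.
Photons absorbed: 0.756 × 0.007217 = 0.005456 mol.
Product: Φ × n_abs = 0.519 × 0.005456 = 0.002832 mol.

0.0028 mol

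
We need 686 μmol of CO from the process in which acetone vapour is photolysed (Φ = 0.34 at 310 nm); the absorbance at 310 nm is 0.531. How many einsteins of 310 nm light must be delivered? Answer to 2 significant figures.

0.0029 einstein

Product: 686 μmol = 6.86×10⁻⁴ mol.
Photons that must be absorbed: 6.86×10⁻⁴ / 0.34 = 0.002018 mol.
Fraction absorbed: 1 − 10^(−0.531) = 0.7056.
Incident photons needed: 0.002018 / 0.7056 = 0.002860 mol.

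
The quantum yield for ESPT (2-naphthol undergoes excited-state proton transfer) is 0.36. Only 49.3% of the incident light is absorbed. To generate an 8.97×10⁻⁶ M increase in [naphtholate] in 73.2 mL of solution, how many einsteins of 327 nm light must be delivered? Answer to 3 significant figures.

3.70×10⁻⁶ einstein

Product: (8.97×10⁻⁶ M)(0.0732 L) = 6.566×10⁻⁷ mol.
Photons that must be absorbed: 6.566×10⁻⁷ / 0.36 = 1.824×10⁻⁶ mol.
Incident photons needed: 1.824×10⁻⁶ / 0.493 = 3.700×10⁻⁶ mol.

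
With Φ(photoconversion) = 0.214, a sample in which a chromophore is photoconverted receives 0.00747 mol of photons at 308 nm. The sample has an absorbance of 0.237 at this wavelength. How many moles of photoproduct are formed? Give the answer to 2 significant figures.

Fraction absorbed: 1 − 10^(−0.237) = 0.4206.
Photons absorbed: 0.4206 × 0.00747 = 0.003142 mol.
Product: Φ × n_abs = 0.214 × 0.003142 = 6.724×10⁻⁴ mol.

6.7×10⁻⁴ mol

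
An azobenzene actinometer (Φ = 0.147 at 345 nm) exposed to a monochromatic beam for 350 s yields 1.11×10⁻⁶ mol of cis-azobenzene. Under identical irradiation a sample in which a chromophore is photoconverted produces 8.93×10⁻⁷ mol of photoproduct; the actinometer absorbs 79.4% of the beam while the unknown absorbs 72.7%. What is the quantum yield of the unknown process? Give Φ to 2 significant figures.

Φ = 0.13

Photons absorbed by the actinometer: 1.11×10⁻⁶ / 0.147 = 7.551×10⁻⁶ mol.
Incident flux: 7.551×10⁻⁶ / 0.794 = 9.510×10⁻⁶ einstein.
Absorbed by unknown: 0.727 × 9.510×10⁻⁶ = 6.914×10⁻⁶ mol.
Φ(unknown) = 8.93×10⁻⁷ / 6.914×10⁻⁶ = 0.13.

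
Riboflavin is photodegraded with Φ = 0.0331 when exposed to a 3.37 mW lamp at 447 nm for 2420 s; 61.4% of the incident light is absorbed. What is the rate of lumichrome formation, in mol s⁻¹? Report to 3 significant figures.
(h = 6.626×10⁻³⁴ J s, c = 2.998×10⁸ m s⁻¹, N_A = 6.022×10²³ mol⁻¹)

2.56×10⁻¹⁰ mol s⁻¹

Photon energy at 447 nm: hc/λ = (6.626×10⁻³⁴)(2.998×10⁸)/(447×10⁻⁹) = 4.444×10⁻¹⁹ J.
Energy delivered: (3.37 mW)(2420 s) = 8.155 J.
Photons incident: 8.155 / 4.444×10⁻¹⁹ = 1.835×10¹⁹, i.e. 1.835×10¹⁹/6.022×10²³ = 3.047×10⁻⁵ mol.
Photons absorbed: 0.614 × 3.047×10⁻⁵ = 1.871×10⁻⁵ mol.
Product formed: 0.0331 × 1.871×10⁻⁵ = 6.193×10⁻⁷ mol.
Rate: 6.193×10⁻⁷ / 2420 s = 2.56×10⁻¹⁰ mol s⁻¹.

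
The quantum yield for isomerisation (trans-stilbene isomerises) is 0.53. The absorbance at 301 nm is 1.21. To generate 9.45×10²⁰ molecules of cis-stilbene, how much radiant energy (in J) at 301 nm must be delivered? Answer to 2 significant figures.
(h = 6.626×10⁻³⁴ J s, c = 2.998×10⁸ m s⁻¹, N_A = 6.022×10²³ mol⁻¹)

Product: 9.45×10²⁰ / 6.022×10²³ = 0.001569 mol.
Photons that must be absorbed: 0.001569 / 0.53 = 0.002960 mol.
Fraction absorbed: 1 − 10^(−1.21) = 0.9383.
Incident photons needed: 0.002960 / 0.9383 = 0.003155 mol.
Photon energy: hc/λ = 6.600×10⁻¹⁹ J; per mole, 3.975×10⁵ J mol⁻¹.
Energy required: 0.003155 × 3.975×10⁵ = 1300 J.

1300 J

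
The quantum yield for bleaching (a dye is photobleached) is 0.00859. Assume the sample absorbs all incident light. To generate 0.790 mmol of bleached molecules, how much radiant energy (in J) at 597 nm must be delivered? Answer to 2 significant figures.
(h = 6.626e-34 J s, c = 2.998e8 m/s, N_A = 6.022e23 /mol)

1.8e4 J

Product: 0.790 mmol = 7.90e-4 mol.
Photons that must be absorbed: 7.90e-4 / 0.00859 = 0.09197 mol.
Photon energy: hc/λ = 3.327e-19 J; per mole, 2.004e5 J mol⁻¹.
Energy required: 0.09197 × 2.004e5 = 1.8e4 J.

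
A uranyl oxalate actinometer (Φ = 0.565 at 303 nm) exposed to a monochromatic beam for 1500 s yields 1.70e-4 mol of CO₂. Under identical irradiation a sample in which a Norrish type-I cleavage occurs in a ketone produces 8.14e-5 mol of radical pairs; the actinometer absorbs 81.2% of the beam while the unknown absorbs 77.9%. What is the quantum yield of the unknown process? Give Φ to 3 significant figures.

Photons absorbed by the actinometer: 1.70e-4 / 0.565 = 3.009e-4 mol.
Incident flux: 3.009e-4 / 0.812 = 3.706e-4 einstein.
Absorbed by unknown: 0.779 × 3.706e-4 = 2.887e-4 mol.
Φ(unknown) = 8.14e-5 / 2.887e-4 = 0.282.

Φ = 0.282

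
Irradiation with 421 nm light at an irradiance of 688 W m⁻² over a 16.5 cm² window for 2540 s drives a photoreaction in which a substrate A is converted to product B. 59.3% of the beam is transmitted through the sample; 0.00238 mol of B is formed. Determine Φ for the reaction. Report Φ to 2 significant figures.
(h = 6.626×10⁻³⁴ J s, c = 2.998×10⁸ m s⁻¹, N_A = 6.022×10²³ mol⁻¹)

Φ = 0.58

Photon energy at 421 nm: hc/λ = (6.626×10⁻³⁴)(2.998×10⁸)/(421×10⁻⁹) = 4.718×10⁻¹⁹ J.
Energy delivered: (688 W m⁻²)(16.5×10⁻⁴ m²)(2540 s) = 2883 J.
Photons incident: 2883 / 4.718×10⁻¹⁹ = 6.111×10²¹, i.e. 6.111×10²¹/6.022×10²³ = 0.01015 mol.
Fraction absorbed: 1 − 59.3/100 = 0.4070.
Photons absorbed: 0.4070 × 0.01015 = 0.004131 mol.
Φ = 0.00238 mol / 0.004131 mol photons = 0.58.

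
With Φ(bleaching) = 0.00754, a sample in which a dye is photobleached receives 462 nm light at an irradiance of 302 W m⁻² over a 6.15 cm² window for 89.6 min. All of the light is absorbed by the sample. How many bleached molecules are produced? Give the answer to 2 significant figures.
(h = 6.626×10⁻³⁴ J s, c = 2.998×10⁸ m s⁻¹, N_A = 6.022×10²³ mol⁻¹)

Photon energy at 462 nm: hc/λ = (6.626×10⁻³⁴)(2.998×10⁸)/(462×10⁻⁹) = 4.300×10⁻¹⁹ J.
Energy delivered: (302 W m⁻²)(6.15×10⁻⁴ m²)(5376 s) = 998.5 J.
Photons incident: 998.5 / 4.300×10⁻¹⁹ = 2.322×10²¹, i.e. 2.322×10²¹/6.022×10²³ = 0.003856 mol.
Product: Φ × n_abs = 0.00754 × 0.003856 = 2.907×10⁻⁵ mol.
As a count: 2.907×10⁻⁵ × 6.022×10²³ = 1.8×10¹⁹.

1.8×10¹⁹ bleached molecules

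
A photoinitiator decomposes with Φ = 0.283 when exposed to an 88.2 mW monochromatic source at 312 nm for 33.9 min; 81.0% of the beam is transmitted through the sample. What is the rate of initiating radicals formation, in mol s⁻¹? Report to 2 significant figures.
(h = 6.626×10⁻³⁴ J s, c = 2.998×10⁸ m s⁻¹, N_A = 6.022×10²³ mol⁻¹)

1.2×10⁻⁸ mol s⁻¹

Photon energy at 312 nm: hc/λ = (6.626×10⁻³⁴)(2.998×10⁸)/(312×10⁻⁹) = 6.367×10⁻¹⁹ J.
Energy delivered: (88.2 mW)(2034 s) = 179.4 J.
Photons incident: 179.4 / 6.367×10⁻¹⁹ = 2.818×10²⁰, i.e. 2.818×10²⁰/6.022×10²³ = 4.680×10⁻⁴ mol.
Fraction absorbed: 1 − 81.0/100 = 0.1900.
Photons absorbed: 0.1900 × 4.680×10⁻⁴ = 8.892×10⁻⁵ mol.
Product formed: 0.283 × 8.892×10⁻⁵ = 2.516×10⁻⁵ mol.
Rate: 2.516×10⁻⁵ / 2034 s = 1.2×10⁻⁸ mol s⁻¹.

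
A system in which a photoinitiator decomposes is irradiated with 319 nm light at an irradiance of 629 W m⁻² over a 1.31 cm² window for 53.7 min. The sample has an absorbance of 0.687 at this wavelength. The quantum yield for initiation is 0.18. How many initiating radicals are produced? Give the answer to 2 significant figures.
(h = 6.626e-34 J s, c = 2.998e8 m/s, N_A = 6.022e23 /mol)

Photon energy at 319 nm: hc/λ = (6.626e-34)(2.998e8)/(319e-9) = 6.227e-19 J.
Energy delivered: (629 W m⁻²)(1.31e-4 m²)(3222 s) = 265.5 J.
Photons incident: 265.5 / 6.227e-19 = 4.264e20, i.e. 4.264e20/6.022e23 = 7.081e-4 mol.
Fraction absorbed: 1 − 10^(−0.687) = 0.7944.
Photons absorbed: 0.7944 × 7.081e-4 = 5.625e-4 mol.
Product: Φ × n_abs = 0.18 × 5.625e-4 = 1.013e-4 mol.
As a count: 1.013e-4 × 6.022e23 = 6.1e19.

6.1e19 initiating radicals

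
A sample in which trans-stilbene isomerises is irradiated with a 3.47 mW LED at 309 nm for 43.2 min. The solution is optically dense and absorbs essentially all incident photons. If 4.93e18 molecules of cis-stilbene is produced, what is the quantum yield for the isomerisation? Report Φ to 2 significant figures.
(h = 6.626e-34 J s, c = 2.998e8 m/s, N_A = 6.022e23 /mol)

Φ = 0.35

Product: 4.93e18 / 6.022e23 = 8.187e-6 mol.
Photon energy at 309 nm: hc/λ = (6.626e-34)(2.998e8)/(309e-9) = 6.429e-19 J.
Energy delivered: (3.47 mW)(2592 s) = 8.994 J.
Photons incident: 8.994 / 6.429e-19 = 1.399e19, i.e. 1.399e19/6.022e23 = 2.323e-5 mol.
Φ = 8.187e-6 mol / 2.323e-5 mol photons = 0.35.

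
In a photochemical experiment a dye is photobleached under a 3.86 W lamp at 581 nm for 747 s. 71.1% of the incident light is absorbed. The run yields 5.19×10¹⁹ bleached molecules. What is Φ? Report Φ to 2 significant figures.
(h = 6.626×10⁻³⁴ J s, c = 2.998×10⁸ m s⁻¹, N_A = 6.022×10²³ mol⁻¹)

Product: 5.19×10¹⁹ / 6.022×10²³ = 8.618×10⁻⁵ mol.
Photon energy at 581 nm: hc/λ = (6.626×10⁻³⁴)(2.998×10⁸)/(581×10⁻⁹) = 3.419×10⁻¹⁹ J.
Energy delivered: (3.86 W)(747 s) = 2883 J.
Photons incident: 2883 / 3.419×10⁻¹⁹ = 8.432×10²¹, i.e. 8.432×10²¹/6.022×10²³ = 0.01400 mol.
Photons absorbed: 0.711 × 0.01400 = 0.009954 mol.
Φ = 8.618×10⁻⁵ mol / 0.009954 mol photons = 0.0087.

Φ = 0.0087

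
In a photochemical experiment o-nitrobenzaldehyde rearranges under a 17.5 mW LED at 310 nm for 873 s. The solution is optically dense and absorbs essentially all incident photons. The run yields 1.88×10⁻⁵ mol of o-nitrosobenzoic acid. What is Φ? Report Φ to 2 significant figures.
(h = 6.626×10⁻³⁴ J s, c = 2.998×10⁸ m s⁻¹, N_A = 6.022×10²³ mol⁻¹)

Photon energy at 310 nm: hc/λ = (6.626×10⁻³⁴)(2.998×10⁸)/(310×10⁻⁹) = 6.408×10⁻¹⁹ J.
Energy delivered: (17.5 mW)(873 s) = 15.28 J.
Photons incident: 15.28 / 6.408×10⁻¹⁹ = 2.385×10¹⁹, i.e. 2.385×10¹⁹/6.022×10²³ = 3.960×10⁻⁵ mol.
Φ = 1.88×10⁻⁵ mol / 3.960×10⁻⁵ mol photons = 0.47.

Φ = 0.47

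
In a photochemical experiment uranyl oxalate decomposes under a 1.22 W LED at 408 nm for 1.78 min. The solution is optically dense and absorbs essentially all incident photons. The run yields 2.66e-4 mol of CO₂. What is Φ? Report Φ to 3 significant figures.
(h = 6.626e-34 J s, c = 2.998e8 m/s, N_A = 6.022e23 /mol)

Photon energy at 408 nm: hc/λ = (6.626e-34)(2.998e8)/(408e-9) = 4.869e-19 J.
Energy delivered: (1.22 W)(106.8 s) = 130.3 J.
Photons incident: 130.3 / 4.869e-19 = 2.676e20, i.e. 2.676e20/6.022e23 = 4.444e-4 mol.
Φ = 2.66e-4 mol / 4.444e-4 mol photons = 0.599.

Φ = 0.599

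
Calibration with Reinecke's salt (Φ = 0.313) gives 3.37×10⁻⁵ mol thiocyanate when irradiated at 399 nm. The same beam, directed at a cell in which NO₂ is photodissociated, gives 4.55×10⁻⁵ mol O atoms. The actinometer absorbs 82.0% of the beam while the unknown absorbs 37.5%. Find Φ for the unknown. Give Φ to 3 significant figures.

Φ = 0.924

Photons absorbed by the actinometer: 3.37×10⁻⁵ / 0.313 = 1.077×10⁻⁴ mol.
Incident flux: 1.077×10⁻⁴ / 0.820 = 1.313×10⁻⁴ einstein.
Absorbed by unknown: 0.375 × 1.313×10⁻⁴ = 4.924×10⁻⁵ mol.
Φ(unknown) = 4.55×10⁻⁵ / 4.924×10⁻⁵ = 0.924.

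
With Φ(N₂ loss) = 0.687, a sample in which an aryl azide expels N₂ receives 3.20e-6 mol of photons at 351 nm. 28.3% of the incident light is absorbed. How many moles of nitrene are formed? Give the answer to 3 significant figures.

Photons absorbed: 0.283 × 3.20e-6 = 9.056e-7 mol.
Product: Φ × n_abs = 0.687 × 9.056e-7 = 6.221e-7 mol.

6.22e-7 mol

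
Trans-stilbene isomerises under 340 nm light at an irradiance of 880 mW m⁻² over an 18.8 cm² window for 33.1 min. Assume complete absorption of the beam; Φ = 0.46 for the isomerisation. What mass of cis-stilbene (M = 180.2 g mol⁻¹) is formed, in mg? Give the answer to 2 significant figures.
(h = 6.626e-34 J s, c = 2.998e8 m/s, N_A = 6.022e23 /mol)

Photon energy at 340 nm: hc/λ = (6.626e-34)(2.998e8)/(340e-9) = 5.843e-19 J.
Energy delivered: (880 mW m⁻²)(18.8e-4 m²)(1986 s) = 3.286 J.
Photons incident: 3.286 / 5.843e-19 = 5.624e18, i.e. 5.624e18/6.022e23 = 9.339e-6 mol.
Product: Φ × n_abs = 0.46 × 9.339e-6 = 4.296e-6 mol.
Mass: 4.296e-6 × 180.2 = 7.741e-4 g = 0.77 mg.

0.77 mg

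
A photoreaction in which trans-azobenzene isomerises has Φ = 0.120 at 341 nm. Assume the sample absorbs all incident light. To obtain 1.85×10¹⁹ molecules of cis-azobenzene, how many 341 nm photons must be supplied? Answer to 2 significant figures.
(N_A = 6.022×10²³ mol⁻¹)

1.5×10²⁰ photons

Product: 1.85×10¹⁹ / 6.022×10²³ = 3.072×10⁻⁵ mol.
Photons that must be absorbed: 3.072×10⁻⁵ / 0.120 = 2.560×10⁻⁴ mol.
Photon count: 2.560×10⁻⁴ × 6.022×10²³ = 1.5×10²⁰.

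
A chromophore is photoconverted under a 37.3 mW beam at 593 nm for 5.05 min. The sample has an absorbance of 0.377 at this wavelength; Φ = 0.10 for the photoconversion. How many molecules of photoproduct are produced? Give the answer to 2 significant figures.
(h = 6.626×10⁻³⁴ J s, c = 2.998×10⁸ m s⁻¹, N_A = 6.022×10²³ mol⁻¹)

2.0×10¹⁸ molecules

Photon energy at 593 nm: hc/λ = (6.626×10⁻³⁴)(2.998×10⁸)/(593×10⁻⁹) = 3.350×10⁻¹⁹ J.
Energy delivered: (37.3 mW)(303 s) = 11.30 J.
Photons incident: 11.30 / 3.350×10⁻¹⁹ = 3.373×10¹⁹, i.e. 3.373×10¹⁹/6.022×10²³ = 5.601×10⁻⁵ mol.
Fraction absorbed: 1 − 10^(−0.377) = 0.5802.
Photons absorbed: 0.5802 × 5.601×10⁻⁵ = 3.250×10⁻⁵ mol.
Product: Φ × n_abs = 0.10 × 3.250×10⁻⁵ = 3.250×10⁻⁶ mol.
As a count: 3.250×10⁻⁶ × 6.022×10²³ = 2.0×10¹⁸.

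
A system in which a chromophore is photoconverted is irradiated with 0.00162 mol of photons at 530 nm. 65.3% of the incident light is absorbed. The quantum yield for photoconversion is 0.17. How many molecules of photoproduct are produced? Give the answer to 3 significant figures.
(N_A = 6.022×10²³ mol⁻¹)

Photons absorbed: 0.653 × 0.00162 = 0.001058 mol.
Product: Φ × n_abs = 0.17 × 0.001058 = 1.799×10⁻⁴ mol.
As a count: 1.799×10⁻⁴ × 6.022×10²³ = 1.08×10²⁰.

1.08×10²⁰ molecules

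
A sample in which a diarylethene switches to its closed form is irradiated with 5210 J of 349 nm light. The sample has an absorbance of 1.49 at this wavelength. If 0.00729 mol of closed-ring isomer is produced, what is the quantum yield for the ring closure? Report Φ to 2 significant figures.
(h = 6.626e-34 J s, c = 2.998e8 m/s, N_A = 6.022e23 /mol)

Φ = 0.50

Photon energy at 349 nm: hc/λ = (6.626e-34)(2.998e8)/(349e-9) = 5.692e-19 J.
Photons incident: 5210 / 5.692e-19 = 9.153e21, i.e. 9.153e21/6.022e23 = 0.01520 mol.
Fraction absorbed: 1 − 10^(−1.49) = 0.9676.
Photons absorbed: 0.9676 × 0.01520 = 0.01471 mol.
Φ = 0.00729 mol / 0.01471 mol photons = 0.50.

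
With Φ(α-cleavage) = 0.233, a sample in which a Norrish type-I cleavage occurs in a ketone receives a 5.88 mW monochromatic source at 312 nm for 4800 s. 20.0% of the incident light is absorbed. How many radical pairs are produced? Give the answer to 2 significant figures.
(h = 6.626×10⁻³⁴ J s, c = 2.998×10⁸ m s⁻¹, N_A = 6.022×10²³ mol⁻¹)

Photon energy at 312 nm: hc/λ = (6.626×10⁻³⁴)(2.998×10⁸)/(312×10⁻⁹) = 6.367×10⁻¹⁹ J.
Energy delivered: (5.88 mW)(4800 s) = 28.22 J.
Photons incident: 28.22 / 6.367×10⁻¹⁹ = 4.432×10¹⁹, i.e. 4.432×10¹⁹/6.022×10²³ = 7.360×10⁻⁵ mol.
Photons absorbed: 0.200 × 7.360×10⁻⁵ = 1.472×10⁻⁵ mol.
Product: Φ × n_abs = 0.233 × 1.472×10⁻⁵ = 3.430×10⁻⁶ mol.
As a count: 3.430×10⁻⁶ × 6.022×10²³ = 2.1×10¹⁸.

2.1×10¹⁸ radical pairs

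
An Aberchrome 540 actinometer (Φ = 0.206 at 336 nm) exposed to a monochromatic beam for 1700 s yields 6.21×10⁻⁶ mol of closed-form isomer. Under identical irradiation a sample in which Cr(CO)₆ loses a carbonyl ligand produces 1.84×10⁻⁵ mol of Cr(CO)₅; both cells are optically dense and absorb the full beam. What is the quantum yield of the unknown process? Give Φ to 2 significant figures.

Photons absorbed by the actinometer: 6.21×10⁻⁶ / 0.206 = 3.015×10⁻⁵ mol.
Φ(unknown) = 1.84×10⁻⁵ / 3.015×10⁻⁵ = 0.61.

Φ = 0.61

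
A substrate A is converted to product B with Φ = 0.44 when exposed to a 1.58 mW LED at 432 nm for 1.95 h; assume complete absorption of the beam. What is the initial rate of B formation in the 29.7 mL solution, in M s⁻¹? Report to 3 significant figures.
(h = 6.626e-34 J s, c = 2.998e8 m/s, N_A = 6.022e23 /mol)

Photon energy at 432 nm: hc/λ = (6.626e-34)(2.998e8)/(432e-9) = 4.598e-19 J.
Energy delivered: (1.58 mW)(7020 s) = 11.09 J.
Photons incident: 11.09 / 4.598e-19 = 2.412e19, i.e. 2.412e19/6.022e23 = 4.005e-5 mol.
Product formed: 0.44 × 4.005e-5 = 1.762e-5 mol.
Rate: 1.762e-5 mol / (7020 s × 0.0297 L) = 8.45e-8 M s⁻¹.

8.45e-8 M s⁻¹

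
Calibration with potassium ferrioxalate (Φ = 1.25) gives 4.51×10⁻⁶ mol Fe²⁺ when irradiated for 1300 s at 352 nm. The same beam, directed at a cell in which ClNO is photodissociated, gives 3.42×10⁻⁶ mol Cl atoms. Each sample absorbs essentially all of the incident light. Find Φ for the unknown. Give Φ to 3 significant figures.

Φ = 0.948

Photons absorbed by the actinometer: 4.51×10⁻⁶ / 1.25 = 3.608×10⁻⁶ mol.
Φ(unknown) = 3.42×10⁻⁶ / 3.608×10⁻⁶ = 0.948.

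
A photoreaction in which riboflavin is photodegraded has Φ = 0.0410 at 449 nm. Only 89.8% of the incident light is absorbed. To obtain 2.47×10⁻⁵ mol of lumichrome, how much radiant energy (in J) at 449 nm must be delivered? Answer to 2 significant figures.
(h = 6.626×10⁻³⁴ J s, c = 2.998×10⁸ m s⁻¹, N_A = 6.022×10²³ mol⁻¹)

180 J

Photons that must be absorbed: 2.47×10⁻⁵ / 0.0410 = 6.024×10⁻⁴ mol.
Incident photons needed: 6.024×10⁻⁴ / 0.898 = 6.708×10⁻⁴ mol.
Photon energy: hc/λ = 4.424×10⁻¹⁹ J; per mole, 2.664×10⁵ J mol⁻¹.
Energy required: 6.708×10⁻⁴ × 2.664×10⁵ = 180 J.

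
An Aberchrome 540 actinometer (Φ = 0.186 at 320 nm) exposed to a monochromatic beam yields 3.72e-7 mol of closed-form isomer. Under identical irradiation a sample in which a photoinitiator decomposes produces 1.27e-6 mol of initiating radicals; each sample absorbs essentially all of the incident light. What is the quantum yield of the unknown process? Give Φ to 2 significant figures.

Photons absorbed by the actinometer: 3.72e-7 / 0.186 = 2.000e-6 mol.
Φ(unknown) = 1.27e-6 / 2.000e-6 = 0.64.

Φ = 0.64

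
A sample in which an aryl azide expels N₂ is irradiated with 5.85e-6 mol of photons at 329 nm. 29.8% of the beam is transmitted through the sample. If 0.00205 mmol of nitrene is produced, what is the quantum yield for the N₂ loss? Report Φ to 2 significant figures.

Product: 0.00205 mmol = 2.05e-6 mol.
Fraction absorbed: 1 − 29.8/100 = 0.7020.
Photons absorbed: 0.7020 × 5.85e-6 = 4.107e-6 mol.
Φ = 2.05e-6 mol / 4.107e-6 mol photons = 0.50.

Φ = 0.50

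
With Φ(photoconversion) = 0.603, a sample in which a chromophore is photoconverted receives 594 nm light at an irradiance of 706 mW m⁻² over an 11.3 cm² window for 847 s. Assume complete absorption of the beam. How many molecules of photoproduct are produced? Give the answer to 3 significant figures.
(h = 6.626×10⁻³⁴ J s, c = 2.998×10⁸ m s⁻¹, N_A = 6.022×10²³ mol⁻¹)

1.22×10¹⁸ molecules

Photon energy at 594 nm: hc/λ = (6.626×10⁻³⁴)(2.998×10⁸)/(594×10⁻⁹) = 3.344×10⁻¹⁹ J.
Energy delivered: (706 mW m⁻²)(11.3×10⁻⁴ m²)(847 s) = 0.6757 J.
Photons incident: 0.6757 / 3.344×10⁻¹⁹ = 2.021×10¹⁸, i.e. 2.021×10¹⁸/6.022×10²³ = 3.356×10⁻⁶ mol.
Product: Φ × n_abs = 0.603 × 3.356×10⁻⁶ = 2.024×10⁻⁶ mol.
As a count: 2.024×10⁻⁶ × 6.022×10²³ = 1.22×10¹⁸.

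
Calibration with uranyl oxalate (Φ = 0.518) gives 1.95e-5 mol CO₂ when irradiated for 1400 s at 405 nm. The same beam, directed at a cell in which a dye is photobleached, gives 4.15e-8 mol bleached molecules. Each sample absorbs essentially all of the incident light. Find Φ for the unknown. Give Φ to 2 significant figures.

Φ = 0.0011

Photons absorbed by the actinometer: 1.95e-5 / 0.518 = 3.764e-5 mol.
Φ(unknown) = 4.15e-8 / 3.764e-5 = 0.0011.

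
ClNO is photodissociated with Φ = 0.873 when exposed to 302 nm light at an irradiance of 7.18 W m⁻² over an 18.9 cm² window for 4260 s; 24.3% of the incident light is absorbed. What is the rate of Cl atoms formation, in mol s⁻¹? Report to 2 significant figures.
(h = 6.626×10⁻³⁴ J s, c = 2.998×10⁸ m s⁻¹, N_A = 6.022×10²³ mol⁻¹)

Photon energy at 302 nm: hc/λ = (6.626×10⁻³⁴)(2.998×10⁸)/(302×10⁻⁹) = 6.578×10⁻¹⁹ J.
Energy delivered: (7.18 W m⁻²)(18.9×10⁻⁴ m²)(4260 s) = 57.81 J.
Photons incident: 57.81 / 6.578×10⁻¹⁹ = 8.788×10¹⁹, i.e. 8.788×10¹⁹/6.022×10²³ = 1.459×10⁻⁴ mol.
Photons absorbed: 0.243 × 1.459×10⁻⁴ = 3.545×10⁻⁵ mol.
Product formed: 0.873 × 3.545×10⁻⁵ = 3.095×10⁻⁵ mol.
Rate: 3.095×10⁻⁵ / 4260 s = 7.3×10⁻⁹ mol s⁻¹.

7.3×10⁻⁹ mol s⁻¹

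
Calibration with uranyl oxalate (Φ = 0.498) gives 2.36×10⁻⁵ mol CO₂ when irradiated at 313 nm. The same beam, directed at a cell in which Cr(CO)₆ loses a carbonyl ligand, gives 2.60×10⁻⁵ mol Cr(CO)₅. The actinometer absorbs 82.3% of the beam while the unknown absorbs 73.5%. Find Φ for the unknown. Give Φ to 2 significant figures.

Φ = 0.61

Photons absorbed by the actinometer: 2.36×10⁻⁵ / 0.498 = 4.739×10⁻⁵ mol.
Incident flux: 4.739×10⁻⁵ / 0.823 = 5.758×10⁻⁵ einstein.
Absorbed by unknown: 0.735 × 5.758×10⁻⁵ = 4.232×10⁻⁵ mol.
Φ(unknown) = 2.60×10⁻⁵ / 4.232×10⁻⁵ = 0.61.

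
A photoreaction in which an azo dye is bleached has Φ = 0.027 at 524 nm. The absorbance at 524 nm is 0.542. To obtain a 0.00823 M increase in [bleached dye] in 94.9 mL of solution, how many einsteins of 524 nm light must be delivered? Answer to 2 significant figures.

0.041 einstein

Product: (0.00823 M)(0.0949 L) = 7.810e-4 mol.
Photons that must be absorbed: 7.810e-4 / 0.027 = 0.02893 mol.
Fraction absorbed: 1 − 10^(−0.542) = 0.7129.
Incident photons needed: 0.02893 / 0.7129 = 0.04058 mol.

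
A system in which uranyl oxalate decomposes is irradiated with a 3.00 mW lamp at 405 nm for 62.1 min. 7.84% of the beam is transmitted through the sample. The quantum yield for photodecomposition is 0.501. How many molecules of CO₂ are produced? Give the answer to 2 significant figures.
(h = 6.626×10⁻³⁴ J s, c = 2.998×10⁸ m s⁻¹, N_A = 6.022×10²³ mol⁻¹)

1.1×10¹⁹ molecules

Photon energy at 405 nm: hc/λ = (6.626×10⁻³⁴)(2.998×10⁸)/(405×10⁻⁹) = 4.905×10⁻¹⁹ J.
Energy delivered: (3.00 mW)(3726 s) = 11.18 J.
Photons incident: 11.18 / 4.905×10⁻¹⁹ = 2.279×10¹⁹, i.e. 2.279×10¹⁹/6.022×10²³ = 3.784×10⁻⁵ mol.
Fraction absorbed: 1 − 7.84/100 = 0.9216.
Photons absorbed: 0.9216 × 3.784×10⁻⁵ = 3.487×10⁻⁵ mol.
Product: Φ × n_abs = 0.501 × 3.487×10⁻⁵ = 1.747×10⁻⁵ mol.
As a count: 1.747×10⁻⁵ × 6.022×10²³ = 1.1×10¹⁹.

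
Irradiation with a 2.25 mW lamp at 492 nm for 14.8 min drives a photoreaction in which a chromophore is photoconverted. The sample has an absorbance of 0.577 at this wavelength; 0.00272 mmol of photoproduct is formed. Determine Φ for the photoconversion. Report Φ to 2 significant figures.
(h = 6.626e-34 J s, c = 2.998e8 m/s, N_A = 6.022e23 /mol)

Product: 0.00272 mmol = 2.72e-6 mol.
Photon energy at 492 nm: hc/λ = (6.626e-34)(2.998e8)/(492e-9) = 4.038e-19 J.
Energy delivered: (2.25 mW)(888 s) = 1.998 J.
Photons incident: 1.998 / 4.038e-19 = 4.948e18, i.e. 4.948e18/6.022e23 = 8.217e-6 mol.
Fraction absorbed: 1 − 10^(−0.577) = 0.7351.
Photons absorbed: 0.7351 × 8.217e-6 = 6.040e-6 mol.
Φ = 2.72e-6 mol / 6.040e-6 mol photons = 0.45.

Φ = 0.45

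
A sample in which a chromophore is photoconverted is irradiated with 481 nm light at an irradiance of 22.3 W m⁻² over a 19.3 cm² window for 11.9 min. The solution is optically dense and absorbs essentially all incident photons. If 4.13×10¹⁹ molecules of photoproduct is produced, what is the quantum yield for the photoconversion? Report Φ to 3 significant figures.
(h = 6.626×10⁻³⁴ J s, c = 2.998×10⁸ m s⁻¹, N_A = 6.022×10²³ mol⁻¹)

Φ = 0.555

Product: 4.13×10¹⁹ / 6.022×10²³ = 6.858×10⁻⁵ mol.
Photon energy at 481 nm: hc/λ = (6.626×10⁻³⁴)(2.998×10⁸)/(481×10⁻⁹) = 4.130×10⁻¹⁹ J.
Energy delivered: (22.3 W m⁻²)(19.3×10⁻⁴ m²)(714 s) = 30.73 J.
Photons incident: 30.73 / 4.130×10⁻¹⁹ = 7.441×10¹⁹, i.e. 7.441×10¹⁹/6.022×10²³ = 1.236×10⁻⁴ mol.
Φ = 6.858×10⁻⁵ mol / 1.236×10⁻⁴ mol photons = 0.555.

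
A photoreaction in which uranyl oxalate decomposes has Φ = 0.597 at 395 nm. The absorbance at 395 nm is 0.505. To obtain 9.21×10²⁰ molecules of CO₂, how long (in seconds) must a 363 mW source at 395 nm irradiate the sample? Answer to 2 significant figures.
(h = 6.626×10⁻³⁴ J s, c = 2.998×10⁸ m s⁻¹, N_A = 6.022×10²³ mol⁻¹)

t ≈ 3100 s

Product: 9.21×10²⁰ / 6.022×10²³ = 0.001529 mol.
Photons that must be absorbed: 0.001529 / 0.597 = 0.002561 mol.
Fraction absorbed: 1 − 10^(−0.505) = 0.6874.
Incident photons needed: 0.002561 / 0.6874 = 0.003726 mol.
Photon energy: hc/λ = 5.029×10⁻¹⁹ J; per mole, 3.028×10⁵ J mol⁻¹.
Energy required: 0.003726 × 3.028×10⁵ = 1128 J.
Time: 1128 J / 0.363 W = 3100 s.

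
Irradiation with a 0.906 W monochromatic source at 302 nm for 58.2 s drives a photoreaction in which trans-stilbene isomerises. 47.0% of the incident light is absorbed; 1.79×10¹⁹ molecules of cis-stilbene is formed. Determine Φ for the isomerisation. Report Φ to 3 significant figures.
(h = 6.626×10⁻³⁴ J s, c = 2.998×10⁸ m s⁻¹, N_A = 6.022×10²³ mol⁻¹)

Φ = 0.475

Product: 1.79×10¹⁹ / 6.022×10²³ = 2.972×10⁻⁵ mol.
Photon energy at 302 nm: hc/λ = (6.626×10⁻³⁴)(2.998×10⁸)/(302×10⁻⁹) = 6.578×10⁻¹⁹ J.
Energy delivered: (0.906 W)(58.2 s) = 52.73 J.
Photons incident: 52.73 / 6.578×10⁻¹⁹ = 8.016×10¹⁹, i.e. 8.016×10¹⁹/6.022×10²³ = 1.331×10⁻⁴ mol.
Photons absorbed: 0.470 × 1.331×10⁻⁴ = 6.256×10⁻⁵ mol.
Φ = 2.972×10⁻⁵ mol / 6.256×10⁻⁵ mol photons = 0.475.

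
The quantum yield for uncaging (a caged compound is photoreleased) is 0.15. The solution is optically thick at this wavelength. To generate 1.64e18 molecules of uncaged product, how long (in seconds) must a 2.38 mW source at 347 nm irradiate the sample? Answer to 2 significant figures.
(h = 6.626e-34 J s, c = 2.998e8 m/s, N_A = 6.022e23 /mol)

t ≈ 2600 s

Product: 1.64e18 / 6.022e23 = 2.723e-6 mol.
Photons that must be absorbed: 2.723e-6 / 0.15 = 1.815e-5 mol.
Photon energy: hc/λ = 5.725e-19 J; per mole, 3.448e5 J mol⁻¹.
Energy required: 1.815e-5 × 3.448e5 = 6.258 J.
Time: 6.258 J / 0.00238 W = 2600 s.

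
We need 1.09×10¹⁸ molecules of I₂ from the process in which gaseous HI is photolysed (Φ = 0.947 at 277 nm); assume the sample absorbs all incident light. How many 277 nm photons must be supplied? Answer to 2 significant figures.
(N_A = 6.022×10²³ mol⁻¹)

Product: 1.09×10¹⁸ / 6.022×10²³ = 1.810×10⁻⁶ mol.
Photons that must be absorbed: 1.810×10⁻⁶ / 0.947 = 1.911×10⁻⁶ mol.
Photon count: 1.911×10⁻⁶ × 6.022×10²³ = 1.2×10¹⁸.

1.2×10¹⁸ photons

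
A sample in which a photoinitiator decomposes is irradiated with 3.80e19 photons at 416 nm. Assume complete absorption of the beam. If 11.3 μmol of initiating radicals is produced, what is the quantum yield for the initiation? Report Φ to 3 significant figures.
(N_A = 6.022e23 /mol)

Product: 11.3 μmol = 1.13e-5 mol.
Moles of photons: 3.80e19 / 6.022e23 = 6.310e-5 mol.
Φ = 1.13e-5 mol / 6.310e-5 mol photons = 0.179.

Φ = 0.179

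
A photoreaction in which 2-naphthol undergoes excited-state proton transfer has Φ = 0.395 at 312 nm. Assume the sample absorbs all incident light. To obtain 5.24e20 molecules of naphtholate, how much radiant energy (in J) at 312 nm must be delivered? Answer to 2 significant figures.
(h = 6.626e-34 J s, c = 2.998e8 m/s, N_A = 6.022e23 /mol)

840 J

Product: 5.24e20 / 6.022e23 = 8.701e-4 mol.
Photons that must be absorbed: 8.701e-4 / 0.395 = 0.002203 mol.
Photon energy: hc/λ = 6.367e-19 J; per mole, 3.834e5 J mol⁻¹.
Energy required: 0.002203 × 3.834e5 = 840 J.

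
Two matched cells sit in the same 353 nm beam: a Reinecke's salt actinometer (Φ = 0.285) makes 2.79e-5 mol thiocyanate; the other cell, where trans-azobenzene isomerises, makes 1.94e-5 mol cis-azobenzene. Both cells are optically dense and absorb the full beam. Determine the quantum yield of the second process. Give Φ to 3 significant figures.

Φ = 0.198

Photons absorbed by the actinometer: 2.79e-5 / 0.285 = 9.789e-5 mol.
Φ(unknown) = 1.94e-5 / 9.789e-5 = 0.198.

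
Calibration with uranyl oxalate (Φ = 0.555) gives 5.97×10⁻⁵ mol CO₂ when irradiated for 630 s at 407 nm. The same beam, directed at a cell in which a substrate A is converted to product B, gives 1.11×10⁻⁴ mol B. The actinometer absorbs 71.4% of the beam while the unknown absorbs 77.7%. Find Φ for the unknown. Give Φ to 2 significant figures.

Photons absorbed by the actinometer: 5.97×10⁻⁵ / 0.555 = 1.076×10⁻⁴ mol.
Incident flux: 1.076×10⁻⁴ / 0.714 = 1.507×10⁻⁴ einstein.
Absorbed by unknown: 0.777 × 1.507×10⁻⁴ = 1.171×10⁻⁴ mol.
Φ(unknown) = 1.11×10⁻⁴ / 1.171×10⁻⁴ = 0.95.

Φ = 0.95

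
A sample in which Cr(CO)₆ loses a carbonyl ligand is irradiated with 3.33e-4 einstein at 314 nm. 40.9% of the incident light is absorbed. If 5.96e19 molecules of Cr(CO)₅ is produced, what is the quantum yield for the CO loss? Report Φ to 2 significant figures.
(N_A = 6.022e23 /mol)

Product: 5.96e19 / 6.022e23 = 9.897e-5 mol.
Photons absorbed: 0.409 × 3.33e-4 = 1.362e-4 mol.
Φ = 9.897e-5 mol / 1.362e-4 mol photons = 0.73.

Φ = 0.73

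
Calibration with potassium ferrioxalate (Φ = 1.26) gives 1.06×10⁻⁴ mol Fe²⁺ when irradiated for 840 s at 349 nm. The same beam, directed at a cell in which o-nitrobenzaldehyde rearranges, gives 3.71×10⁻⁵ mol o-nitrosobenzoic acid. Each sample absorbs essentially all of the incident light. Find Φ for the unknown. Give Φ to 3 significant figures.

Photons absorbed by the actinometer: 1.06×10⁻⁴ / 1.26 = 8.413×10⁻⁵ mol.
Φ(unknown) = 3.71×10⁻⁵ / 8.413×10⁻⁵ = 0.441.

Φ = 0.441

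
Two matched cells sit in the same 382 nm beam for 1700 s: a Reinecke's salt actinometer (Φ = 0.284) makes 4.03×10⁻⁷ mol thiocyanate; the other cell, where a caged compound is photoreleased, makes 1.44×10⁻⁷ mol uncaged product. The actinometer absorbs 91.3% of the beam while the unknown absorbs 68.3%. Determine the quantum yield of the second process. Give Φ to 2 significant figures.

Photons absorbed by the actinometer: 4.03×10⁻⁷ / 0.284 = 1.419×10⁻⁶ mol.
Incident flux: 1.419×10⁻⁶ / 0.913 = 1.554×10⁻⁶ einstein.
Absorbed by unknown: 0.683 × 1.554×10⁻⁶ = 1.061×10⁻⁶ mol.
Φ(unknown) = 1.44×10⁻⁷ / 1.061×10⁻⁶ = 0.14.

Φ = 0.14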